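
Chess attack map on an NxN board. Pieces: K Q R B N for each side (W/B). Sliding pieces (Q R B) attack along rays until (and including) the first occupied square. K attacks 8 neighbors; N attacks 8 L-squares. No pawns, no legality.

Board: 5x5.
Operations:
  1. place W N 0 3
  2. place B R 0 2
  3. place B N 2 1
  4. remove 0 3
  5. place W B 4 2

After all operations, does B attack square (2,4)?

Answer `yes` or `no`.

Answer: no

Derivation:
Op 1: place WN@(0,3)
Op 2: place BR@(0,2)
Op 3: place BN@(2,1)
Op 4: remove (0,3)
Op 5: place WB@(4,2)
Per-piece attacks for B:
  BR@(0,2): attacks (0,3) (0,4) (0,1) (0,0) (1,2) (2,2) (3,2) (4,2) [ray(1,0) blocked at (4,2)]
  BN@(2,1): attacks (3,3) (4,2) (1,3) (0,2) (4,0) (0,0)
B attacks (2,4): no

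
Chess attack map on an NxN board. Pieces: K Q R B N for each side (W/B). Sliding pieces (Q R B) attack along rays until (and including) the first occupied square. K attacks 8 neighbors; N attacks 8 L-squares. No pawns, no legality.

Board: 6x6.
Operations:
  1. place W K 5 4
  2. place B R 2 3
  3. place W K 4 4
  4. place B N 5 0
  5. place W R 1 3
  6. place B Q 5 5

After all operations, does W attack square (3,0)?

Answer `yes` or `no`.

Op 1: place WK@(5,4)
Op 2: place BR@(2,3)
Op 3: place WK@(4,4)
Op 4: place BN@(5,0)
Op 5: place WR@(1,3)
Op 6: place BQ@(5,5)
Per-piece attacks for W:
  WR@(1,3): attacks (1,4) (1,5) (1,2) (1,1) (1,0) (2,3) (0,3) [ray(1,0) blocked at (2,3)]
  WK@(4,4): attacks (4,5) (4,3) (5,4) (3,4) (5,5) (5,3) (3,5) (3,3)
  WK@(5,4): attacks (5,5) (5,3) (4,4) (4,5) (4,3)
W attacks (3,0): no

Answer: no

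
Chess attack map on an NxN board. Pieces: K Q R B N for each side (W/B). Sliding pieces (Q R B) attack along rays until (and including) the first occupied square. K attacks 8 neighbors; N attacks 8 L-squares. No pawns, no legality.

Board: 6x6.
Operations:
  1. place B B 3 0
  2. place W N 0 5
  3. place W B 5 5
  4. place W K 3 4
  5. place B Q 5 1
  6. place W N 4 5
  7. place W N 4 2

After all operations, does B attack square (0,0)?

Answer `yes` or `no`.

Op 1: place BB@(3,0)
Op 2: place WN@(0,5)
Op 3: place WB@(5,5)
Op 4: place WK@(3,4)
Op 5: place BQ@(5,1)
Op 6: place WN@(4,5)
Op 7: place WN@(4,2)
Per-piece attacks for B:
  BB@(3,0): attacks (4,1) (5,2) (2,1) (1,2) (0,3)
  BQ@(5,1): attacks (5,2) (5,3) (5,4) (5,5) (5,0) (4,1) (3,1) (2,1) (1,1) (0,1) (4,2) (4,0) [ray(0,1) blocked at (5,5); ray(-1,1) blocked at (4,2)]
B attacks (0,0): no

Answer: no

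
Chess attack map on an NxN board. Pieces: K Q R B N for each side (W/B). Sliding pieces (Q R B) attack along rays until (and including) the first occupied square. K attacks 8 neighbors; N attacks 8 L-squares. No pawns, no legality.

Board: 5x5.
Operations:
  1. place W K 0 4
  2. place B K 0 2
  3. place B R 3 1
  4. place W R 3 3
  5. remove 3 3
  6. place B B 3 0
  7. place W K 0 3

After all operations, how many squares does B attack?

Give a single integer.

Answer: 11

Derivation:
Op 1: place WK@(0,4)
Op 2: place BK@(0,2)
Op 3: place BR@(3,1)
Op 4: place WR@(3,3)
Op 5: remove (3,3)
Op 6: place BB@(3,0)
Op 7: place WK@(0,3)
Per-piece attacks for B:
  BK@(0,2): attacks (0,3) (0,1) (1,2) (1,3) (1,1)
  BB@(3,0): attacks (4,1) (2,1) (1,2) (0,3) [ray(-1,1) blocked at (0,3)]
  BR@(3,1): attacks (3,2) (3,3) (3,4) (3,0) (4,1) (2,1) (1,1) (0,1) [ray(0,-1) blocked at (3,0)]
Union (11 distinct): (0,1) (0,3) (1,1) (1,2) (1,3) (2,1) (3,0) (3,2) (3,3) (3,4) (4,1)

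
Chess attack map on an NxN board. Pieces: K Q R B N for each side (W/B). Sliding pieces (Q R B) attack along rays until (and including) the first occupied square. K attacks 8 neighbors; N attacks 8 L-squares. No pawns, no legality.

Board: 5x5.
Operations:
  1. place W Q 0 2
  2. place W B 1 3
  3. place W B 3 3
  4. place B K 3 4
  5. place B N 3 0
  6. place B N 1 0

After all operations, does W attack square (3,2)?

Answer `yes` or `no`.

Answer: yes

Derivation:
Op 1: place WQ@(0,2)
Op 2: place WB@(1,3)
Op 3: place WB@(3,3)
Op 4: place BK@(3,4)
Op 5: place BN@(3,0)
Op 6: place BN@(1,0)
Per-piece attacks for W:
  WQ@(0,2): attacks (0,3) (0,4) (0,1) (0,0) (1,2) (2,2) (3,2) (4,2) (1,3) (1,1) (2,0) [ray(1,1) blocked at (1,3)]
  WB@(1,3): attacks (2,4) (2,2) (3,1) (4,0) (0,4) (0,2) [ray(-1,-1) blocked at (0,2)]
  WB@(3,3): attacks (4,4) (4,2) (2,4) (2,2) (1,1) (0,0)
W attacks (3,2): yes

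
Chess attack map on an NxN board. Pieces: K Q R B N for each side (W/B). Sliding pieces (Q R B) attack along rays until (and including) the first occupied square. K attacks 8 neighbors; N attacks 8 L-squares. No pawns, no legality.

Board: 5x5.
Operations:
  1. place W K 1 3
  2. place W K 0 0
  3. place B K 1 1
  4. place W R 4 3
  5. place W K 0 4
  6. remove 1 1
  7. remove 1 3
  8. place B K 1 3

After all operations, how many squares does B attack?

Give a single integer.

Answer: 8

Derivation:
Op 1: place WK@(1,3)
Op 2: place WK@(0,0)
Op 3: place BK@(1,1)
Op 4: place WR@(4,3)
Op 5: place WK@(0,4)
Op 6: remove (1,1)
Op 7: remove (1,3)
Op 8: place BK@(1,3)
Per-piece attacks for B:
  BK@(1,3): attacks (1,4) (1,2) (2,3) (0,3) (2,4) (2,2) (0,4) (0,2)
Union (8 distinct): (0,2) (0,3) (0,4) (1,2) (1,4) (2,2) (2,3) (2,4)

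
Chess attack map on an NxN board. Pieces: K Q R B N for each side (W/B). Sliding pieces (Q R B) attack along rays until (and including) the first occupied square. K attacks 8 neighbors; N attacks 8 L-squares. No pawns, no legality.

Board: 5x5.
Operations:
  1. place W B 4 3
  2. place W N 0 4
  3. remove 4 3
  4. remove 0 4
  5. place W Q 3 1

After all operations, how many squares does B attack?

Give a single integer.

Op 1: place WB@(4,3)
Op 2: place WN@(0,4)
Op 3: remove (4,3)
Op 4: remove (0,4)
Op 5: place WQ@(3,1)
Per-piece attacks for B:
Union (0 distinct): (none)

Answer: 0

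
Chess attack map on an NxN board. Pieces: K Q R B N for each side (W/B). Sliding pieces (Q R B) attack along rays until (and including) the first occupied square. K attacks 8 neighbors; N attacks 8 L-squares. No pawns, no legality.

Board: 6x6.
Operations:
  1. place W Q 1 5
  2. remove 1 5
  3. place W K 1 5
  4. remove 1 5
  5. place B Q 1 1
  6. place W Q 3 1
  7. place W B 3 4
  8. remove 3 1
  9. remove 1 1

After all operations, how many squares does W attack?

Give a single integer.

Op 1: place WQ@(1,5)
Op 2: remove (1,5)
Op 3: place WK@(1,5)
Op 4: remove (1,5)
Op 5: place BQ@(1,1)
Op 6: place WQ@(3,1)
Op 7: place WB@(3,4)
Op 8: remove (3,1)
Op 9: remove (1,1)
Per-piece attacks for W:
  WB@(3,4): attacks (4,5) (4,3) (5,2) (2,5) (2,3) (1,2) (0,1)
Union (7 distinct): (0,1) (1,2) (2,3) (2,5) (4,3) (4,5) (5,2)

Answer: 7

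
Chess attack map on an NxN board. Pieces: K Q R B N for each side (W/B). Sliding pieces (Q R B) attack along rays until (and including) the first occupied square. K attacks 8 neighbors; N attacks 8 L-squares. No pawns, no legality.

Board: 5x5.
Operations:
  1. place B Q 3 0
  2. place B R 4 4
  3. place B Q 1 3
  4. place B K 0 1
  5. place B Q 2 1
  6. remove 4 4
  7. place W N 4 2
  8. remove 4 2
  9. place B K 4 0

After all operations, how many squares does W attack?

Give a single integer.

Op 1: place BQ@(3,0)
Op 2: place BR@(4,4)
Op 3: place BQ@(1,3)
Op 4: place BK@(0,1)
Op 5: place BQ@(2,1)
Op 6: remove (4,4)
Op 7: place WN@(4,2)
Op 8: remove (4,2)
Op 9: place BK@(4,0)
Per-piece attacks for W:
Union (0 distinct): (none)

Answer: 0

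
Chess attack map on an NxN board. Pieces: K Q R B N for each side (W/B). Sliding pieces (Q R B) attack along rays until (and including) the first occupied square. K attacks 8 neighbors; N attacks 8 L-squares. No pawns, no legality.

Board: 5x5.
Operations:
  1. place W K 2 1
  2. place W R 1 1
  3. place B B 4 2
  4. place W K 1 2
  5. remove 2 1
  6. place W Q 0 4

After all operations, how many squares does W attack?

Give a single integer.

Answer: 18

Derivation:
Op 1: place WK@(2,1)
Op 2: place WR@(1,1)
Op 3: place BB@(4,2)
Op 4: place WK@(1,2)
Op 5: remove (2,1)
Op 6: place WQ@(0,4)
Per-piece attacks for W:
  WQ@(0,4): attacks (0,3) (0,2) (0,1) (0,0) (1,4) (2,4) (3,4) (4,4) (1,3) (2,2) (3,1) (4,0)
  WR@(1,1): attacks (1,2) (1,0) (2,1) (3,1) (4,1) (0,1) [ray(0,1) blocked at (1,2)]
  WK@(1,2): attacks (1,3) (1,1) (2,2) (0,2) (2,3) (2,1) (0,3) (0,1)
Union (18 distinct): (0,0) (0,1) (0,2) (0,3) (1,0) (1,1) (1,2) (1,3) (1,4) (2,1) (2,2) (2,3) (2,4) (3,1) (3,4) (4,0) (4,1) (4,4)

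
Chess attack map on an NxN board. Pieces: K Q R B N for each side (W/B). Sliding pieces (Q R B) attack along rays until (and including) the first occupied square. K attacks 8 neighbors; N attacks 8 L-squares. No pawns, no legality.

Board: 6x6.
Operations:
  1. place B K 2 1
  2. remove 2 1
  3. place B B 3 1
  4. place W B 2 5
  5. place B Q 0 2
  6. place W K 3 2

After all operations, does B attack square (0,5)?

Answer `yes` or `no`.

Answer: yes

Derivation:
Op 1: place BK@(2,1)
Op 2: remove (2,1)
Op 3: place BB@(3,1)
Op 4: place WB@(2,5)
Op 5: place BQ@(0,2)
Op 6: place WK@(3,2)
Per-piece attacks for B:
  BQ@(0,2): attacks (0,3) (0,4) (0,5) (0,1) (0,0) (1,2) (2,2) (3,2) (1,3) (2,4) (3,5) (1,1) (2,0) [ray(1,0) blocked at (3,2)]
  BB@(3,1): attacks (4,2) (5,3) (4,0) (2,2) (1,3) (0,4) (2,0)
B attacks (0,5): yes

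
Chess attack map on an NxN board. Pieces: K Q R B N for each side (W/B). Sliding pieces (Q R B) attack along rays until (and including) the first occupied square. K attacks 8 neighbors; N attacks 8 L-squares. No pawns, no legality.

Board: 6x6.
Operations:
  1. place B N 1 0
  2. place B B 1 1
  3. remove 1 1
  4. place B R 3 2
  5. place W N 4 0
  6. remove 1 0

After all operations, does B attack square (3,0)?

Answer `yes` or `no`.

Answer: yes

Derivation:
Op 1: place BN@(1,0)
Op 2: place BB@(1,1)
Op 3: remove (1,1)
Op 4: place BR@(3,2)
Op 5: place WN@(4,0)
Op 6: remove (1,0)
Per-piece attacks for B:
  BR@(3,2): attacks (3,3) (3,4) (3,5) (3,1) (3,0) (4,2) (5,2) (2,2) (1,2) (0,2)
B attacks (3,0): yes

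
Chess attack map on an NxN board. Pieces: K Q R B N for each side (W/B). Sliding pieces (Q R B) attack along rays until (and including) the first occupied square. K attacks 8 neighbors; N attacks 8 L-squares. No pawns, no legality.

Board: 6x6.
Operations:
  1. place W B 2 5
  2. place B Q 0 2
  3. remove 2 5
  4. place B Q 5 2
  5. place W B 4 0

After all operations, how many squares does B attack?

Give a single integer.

Op 1: place WB@(2,5)
Op 2: place BQ@(0,2)
Op 3: remove (2,5)
Op 4: place BQ@(5,2)
Op 5: place WB@(4,0)
Per-piece attacks for B:
  BQ@(0,2): attacks (0,3) (0,4) (0,5) (0,1) (0,0) (1,2) (2,2) (3,2) (4,2) (5,2) (1,3) (2,4) (3,5) (1,1) (2,0) [ray(1,0) blocked at (5,2)]
  BQ@(5,2): attacks (5,3) (5,4) (5,5) (5,1) (5,0) (4,2) (3,2) (2,2) (1,2) (0,2) (4,3) (3,4) (2,5) (4,1) (3,0) [ray(-1,0) blocked at (0,2)]
Union (26 distinct): (0,0) (0,1) (0,2) (0,3) (0,4) (0,5) (1,1) (1,2) (1,3) (2,0) (2,2) (2,4) (2,5) (3,0) (3,2) (3,4) (3,5) (4,1) (4,2) (4,3) (5,0) (5,1) (5,2) (5,3) (5,4) (5,5)

Answer: 26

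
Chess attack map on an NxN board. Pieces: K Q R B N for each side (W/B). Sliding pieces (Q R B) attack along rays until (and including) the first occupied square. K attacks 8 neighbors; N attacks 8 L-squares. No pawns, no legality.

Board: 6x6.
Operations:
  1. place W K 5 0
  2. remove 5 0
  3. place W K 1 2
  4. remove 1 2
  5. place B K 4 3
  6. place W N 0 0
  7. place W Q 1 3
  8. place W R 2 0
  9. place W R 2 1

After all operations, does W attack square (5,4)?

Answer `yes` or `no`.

Answer: no

Derivation:
Op 1: place WK@(5,0)
Op 2: remove (5,0)
Op 3: place WK@(1,2)
Op 4: remove (1,2)
Op 5: place BK@(4,3)
Op 6: place WN@(0,0)
Op 7: place WQ@(1,3)
Op 8: place WR@(2,0)
Op 9: place WR@(2,1)
Per-piece attacks for W:
  WN@(0,0): attacks (1,2) (2,1)
  WQ@(1,3): attacks (1,4) (1,5) (1,2) (1,1) (1,0) (2,3) (3,3) (4,3) (0,3) (2,4) (3,5) (2,2) (3,1) (4,0) (0,4) (0,2) [ray(1,0) blocked at (4,3)]
  WR@(2,0): attacks (2,1) (3,0) (4,0) (5,0) (1,0) (0,0) [ray(0,1) blocked at (2,1); ray(-1,0) blocked at (0,0)]
  WR@(2,1): attacks (2,2) (2,3) (2,4) (2,5) (2,0) (3,1) (4,1) (5,1) (1,1) (0,1) [ray(0,-1) blocked at (2,0)]
W attacks (5,4): no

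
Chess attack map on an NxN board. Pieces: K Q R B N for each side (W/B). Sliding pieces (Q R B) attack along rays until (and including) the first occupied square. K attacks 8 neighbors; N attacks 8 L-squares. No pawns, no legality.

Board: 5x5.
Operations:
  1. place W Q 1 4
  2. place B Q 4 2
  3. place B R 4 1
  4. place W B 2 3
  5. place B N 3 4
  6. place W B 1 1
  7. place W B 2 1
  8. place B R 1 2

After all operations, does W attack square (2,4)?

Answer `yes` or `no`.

Answer: yes

Derivation:
Op 1: place WQ@(1,4)
Op 2: place BQ@(4,2)
Op 3: place BR@(4,1)
Op 4: place WB@(2,3)
Op 5: place BN@(3,4)
Op 6: place WB@(1,1)
Op 7: place WB@(2,1)
Op 8: place BR@(1,2)
Per-piece attacks for W:
  WB@(1,1): attacks (2,2) (3,3) (4,4) (2,0) (0,2) (0,0)
  WQ@(1,4): attacks (1,3) (1,2) (2,4) (3,4) (0,4) (2,3) (0,3) [ray(0,-1) blocked at (1,2); ray(1,0) blocked at (3,4); ray(1,-1) blocked at (2,3)]
  WB@(2,1): attacks (3,2) (4,3) (3,0) (1,2) (1,0) [ray(-1,1) blocked at (1,2)]
  WB@(2,3): attacks (3,4) (3,2) (4,1) (1,4) (1,2) [ray(1,1) blocked at (3,4); ray(1,-1) blocked at (4,1); ray(-1,1) blocked at (1,4); ray(-1,-1) blocked at (1,2)]
W attacks (2,4): yes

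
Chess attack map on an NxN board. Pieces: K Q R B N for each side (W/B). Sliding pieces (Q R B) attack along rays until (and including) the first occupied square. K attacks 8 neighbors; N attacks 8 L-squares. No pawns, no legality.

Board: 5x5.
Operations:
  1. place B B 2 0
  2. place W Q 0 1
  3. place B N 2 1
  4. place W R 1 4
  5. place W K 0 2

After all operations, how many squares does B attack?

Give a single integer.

Op 1: place BB@(2,0)
Op 2: place WQ@(0,1)
Op 3: place BN@(2,1)
Op 4: place WR@(1,4)
Op 5: place WK@(0,2)
Per-piece attacks for B:
  BB@(2,0): attacks (3,1) (4,2) (1,1) (0,2) [ray(-1,1) blocked at (0,2)]
  BN@(2,1): attacks (3,3) (4,2) (1,3) (0,2) (4,0) (0,0)
Union (8 distinct): (0,0) (0,2) (1,1) (1,3) (3,1) (3,3) (4,0) (4,2)

Answer: 8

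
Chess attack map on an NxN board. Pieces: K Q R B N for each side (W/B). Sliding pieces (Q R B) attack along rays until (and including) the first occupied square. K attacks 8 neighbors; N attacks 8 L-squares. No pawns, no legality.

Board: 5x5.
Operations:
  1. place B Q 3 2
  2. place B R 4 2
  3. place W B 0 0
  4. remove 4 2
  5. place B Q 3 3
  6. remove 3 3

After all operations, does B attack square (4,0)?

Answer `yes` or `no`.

Op 1: place BQ@(3,2)
Op 2: place BR@(4,2)
Op 3: place WB@(0,0)
Op 4: remove (4,2)
Op 5: place BQ@(3,3)
Op 6: remove (3,3)
Per-piece attacks for B:
  BQ@(3,2): attacks (3,3) (3,4) (3,1) (3,0) (4,2) (2,2) (1,2) (0,2) (4,3) (4,1) (2,3) (1,4) (2,1) (1,0)
B attacks (4,0): no

Answer: no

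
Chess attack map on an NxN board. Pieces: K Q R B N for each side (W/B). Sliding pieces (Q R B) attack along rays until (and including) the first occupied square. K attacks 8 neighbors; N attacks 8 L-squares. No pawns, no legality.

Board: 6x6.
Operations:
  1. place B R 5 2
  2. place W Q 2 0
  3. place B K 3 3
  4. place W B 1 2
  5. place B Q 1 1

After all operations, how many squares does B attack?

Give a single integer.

Op 1: place BR@(5,2)
Op 2: place WQ@(2,0)
Op 3: place BK@(3,3)
Op 4: place WB@(1,2)
Op 5: place BQ@(1,1)
Per-piece attacks for B:
  BQ@(1,1): attacks (1,2) (1,0) (2,1) (3,1) (4,1) (5,1) (0,1) (2,2) (3,3) (2,0) (0,2) (0,0) [ray(0,1) blocked at (1,2); ray(1,1) blocked at (3,3); ray(1,-1) blocked at (2,0)]
  BK@(3,3): attacks (3,4) (3,2) (4,3) (2,3) (4,4) (4,2) (2,4) (2,2)
  BR@(5,2): attacks (5,3) (5,4) (5,5) (5,1) (5,0) (4,2) (3,2) (2,2) (1,2) [ray(-1,0) blocked at (1,2)]
Union (23 distinct): (0,0) (0,1) (0,2) (1,0) (1,2) (2,0) (2,1) (2,2) (2,3) (2,4) (3,1) (3,2) (3,3) (3,4) (4,1) (4,2) (4,3) (4,4) (5,0) (5,1) (5,3) (5,4) (5,5)

Answer: 23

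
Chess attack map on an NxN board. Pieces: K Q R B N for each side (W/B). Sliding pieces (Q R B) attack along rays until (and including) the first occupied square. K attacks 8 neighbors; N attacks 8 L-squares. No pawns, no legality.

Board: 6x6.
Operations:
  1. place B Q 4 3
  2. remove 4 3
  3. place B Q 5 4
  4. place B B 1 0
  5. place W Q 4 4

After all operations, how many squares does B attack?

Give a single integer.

Op 1: place BQ@(4,3)
Op 2: remove (4,3)
Op 3: place BQ@(5,4)
Op 4: place BB@(1,0)
Op 5: place WQ@(4,4)
Per-piece attacks for B:
  BB@(1,0): attacks (2,1) (3,2) (4,3) (5,4) (0,1) [ray(1,1) blocked at (5,4)]
  BQ@(5,4): attacks (5,5) (5,3) (5,2) (5,1) (5,0) (4,4) (4,5) (4,3) (3,2) (2,1) (1,0) [ray(-1,0) blocked at (4,4); ray(-1,-1) blocked at (1,0)]
Union (13 distinct): (0,1) (1,0) (2,1) (3,2) (4,3) (4,4) (4,5) (5,0) (5,1) (5,2) (5,3) (5,4) (5,5)

Answer: 13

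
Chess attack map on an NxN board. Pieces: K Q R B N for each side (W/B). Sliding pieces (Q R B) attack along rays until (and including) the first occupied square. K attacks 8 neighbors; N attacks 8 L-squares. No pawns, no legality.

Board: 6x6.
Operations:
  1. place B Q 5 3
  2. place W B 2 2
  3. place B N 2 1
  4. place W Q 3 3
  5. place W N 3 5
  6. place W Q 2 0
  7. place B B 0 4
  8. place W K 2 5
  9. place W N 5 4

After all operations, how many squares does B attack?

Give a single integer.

Op 1: place BQ@(5,3)
Op 2: place WB@(2,2)
Op 3: place BN@(2,1)
Op 4: place WQ@(3,3)
Op 5: place WN@(3,5)
Op 6: place WQ@(2,0)
Op 7: place BB@(0,4)
Op 8: place WK@(2,5)
Op 9: place WN@(5,4)
Per-piece attacks for B:
  BB@(0,4): attacks (1,5) (1,3) (2,2) [ray(1,-1) blocked at (2,2)]
  BN@(2,1): attacks (3,3) (4,2) (1,3) (0,2) (4,0) (0,0)
  BQ@(5,3): attacks (5,4) (5,2) (5,1) (5,0) (4,3) (3,3) (4,4) (3,5) (4,2) (3,1) (2,0) [ray(0,1) blocked at (5,4); ray(-1,0) blocked at (3,3); ray(-1,1) blocked at (3,5); ray(-1,-1) blocked at (2,0)]
Union (17 distinct): (0,0) (0,2) (1,3) (1,5) (2,0) (2,2) (3,1) (3,3) (3,5) (4,0) (4,2) (4,3) (4,4) (5,0) (5,1) (5,2) (5,4)

Answer: 17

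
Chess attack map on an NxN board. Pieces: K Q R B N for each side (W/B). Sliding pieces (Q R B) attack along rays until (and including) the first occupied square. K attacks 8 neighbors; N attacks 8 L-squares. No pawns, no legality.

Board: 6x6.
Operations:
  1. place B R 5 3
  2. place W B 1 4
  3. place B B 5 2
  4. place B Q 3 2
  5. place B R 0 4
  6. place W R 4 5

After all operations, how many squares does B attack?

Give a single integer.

Answer: 25

Derivation:
Op 1: place BR@(5,3)
Op 2: place WB@(1,4)
Op 3: place BB@(5,2)
Op 4: place BQ@(3,2)
Op 5: place BR@(0,4)
Op 6: place WR@(4,5)
Per-piece attacks for B:
  BR@(0,4): attacks (0,5) (0,3) (0,2) (0,1) (0,0) (1,4) [ray(1,0) blocked at (1,4)]
  BQ@(3,2): attacks (3,3) (3,4) (3,5) (3,1) (3,0) (4,2) (5,2) (2,2) (1,2) (0,2) (4,3) (5,4) (4,1) (5,0) (2,3) (1,4) (2,1) (1,0) [ray(1,0) blocked at (5,2); ray(-1,1) blocked at (1,4)]
  BB@(5,2): attacks (4,3) (3,4) (2,5) (4,1) (3,0)
  BR@(5,3): attacks (5,4) (5,5) (5,2) (4,3) (3,3) (2,3) (1,3) (0,3) [ray(0,-1) blocked at (5,2)]
Union (25 distinct): (0,0) (0,1) (0,2) (0,3) (0,5) (1,0) (1,2) (1,3) (1,4) (2,1) (2,2) (2,3) (2,5) (3,0) (3,1) (3,3) (3,4) (3,5) (4,1) (4,2) (4,3) (5,0) (5,2) (5,4) (5,5)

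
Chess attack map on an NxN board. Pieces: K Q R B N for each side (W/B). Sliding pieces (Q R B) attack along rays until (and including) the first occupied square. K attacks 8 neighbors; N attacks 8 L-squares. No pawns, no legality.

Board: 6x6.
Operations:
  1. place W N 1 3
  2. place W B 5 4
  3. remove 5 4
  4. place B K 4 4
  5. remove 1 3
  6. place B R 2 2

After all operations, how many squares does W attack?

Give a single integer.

Answer: 0

Derivation:
Op 1: place WN@(1,3)
Op 2: place WB@(5,4)
Op 3: remove (5,4)
Op 4: place BK@(4,4)
Op 5: remove (1,3)
Op 6: place BR@(2,2)
Per-piece attacks for W:
Union (0 distinct): (none)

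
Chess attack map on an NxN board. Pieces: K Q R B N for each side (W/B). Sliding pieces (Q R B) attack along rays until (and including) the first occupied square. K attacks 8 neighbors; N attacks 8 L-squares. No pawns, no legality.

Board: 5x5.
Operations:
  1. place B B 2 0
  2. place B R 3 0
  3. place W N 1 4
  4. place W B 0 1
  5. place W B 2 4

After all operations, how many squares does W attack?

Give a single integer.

Answer: 9

Derivation:
Op 1: place BB@(2,0)
Op 2: place BR@(3,0)
Op 3: place WN@(1,4)
Op 4: place WB@(0,1)
Op 5: place WB@(2,4)
Per-piece attacks for W:
  WB@(0,1): attacks (1,2) (2,3) (3,4) (1,0)
  WN@(1,4): attacks (2,2) (3,3) (0,2)
  WB@(2,4): attacks (3,3) (4,2) (1,3) (0,2)
Union (9 distinct): (0,2) (1,0) (1,2) (1,3) (2,2) (2,3) (3,3) (3,4) (4,2)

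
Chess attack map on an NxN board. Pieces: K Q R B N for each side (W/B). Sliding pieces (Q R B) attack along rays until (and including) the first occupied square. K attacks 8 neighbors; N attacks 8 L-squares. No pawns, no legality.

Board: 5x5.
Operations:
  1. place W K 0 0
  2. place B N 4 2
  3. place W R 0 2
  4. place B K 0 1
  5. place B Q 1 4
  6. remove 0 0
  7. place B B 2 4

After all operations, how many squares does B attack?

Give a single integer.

Answer: 17

Derivation:
Op 1: place WK@(0,0)
Op 2: place BN@(4,2)
Op 3: place WR@(0,2)
Op 4: place BK@(0,1)
Op 5: place BQ@(1,4)
Op 6: remove (0,0)
Op 7: place BB@(2,4)
Per-piece attacks for B:
  BK@(0,1): attacks (0,2) (0,0) (1,1) (1,2) (1,0)
  BQ@(1,4): attacks (1,3) (1,2) (1,1) (1,0) (2,4) (0,4) (2,3) (3,2) (4,1) (0,3) [ray(1,0) blocked at (2,4)]
  BB@(2,4): attacks (3,3) (4,2) (1,3) (0,2) [ray(1,-1) blocked at (4,2); ray(-1,-1) blocked at (0,2)]
  BN@(4,2): attacks (3,4) (2,3) (3,0) (2,1)
Union (17 distinct): (0,0) (0,2) (0,3) (0,4) (1,0) (1,1) (1,2) (1,3) (2,1) (2,3) (2,4) (3,0) (3,2) (3,3) (3,4) (4,1) (4,2)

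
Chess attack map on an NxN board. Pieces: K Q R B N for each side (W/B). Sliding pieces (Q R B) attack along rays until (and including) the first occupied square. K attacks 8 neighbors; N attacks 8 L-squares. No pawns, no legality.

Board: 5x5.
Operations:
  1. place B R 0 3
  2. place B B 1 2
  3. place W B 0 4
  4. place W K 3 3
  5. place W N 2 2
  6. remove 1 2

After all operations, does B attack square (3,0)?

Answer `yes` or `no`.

Answer: no

Derivation:
Op 1: place BR@(0,3)
Op 2: place BB@(1,2)
Op 3: place WB@(0,4)
Op 4: place WK@(3,3)
Op 5: place WN@(2,2)
Op 6: remove (1,2)
Per-piece attacks for B:
  BR@(0,3): attacks (0,4) (0,2) (0,1) (0,0) (1,3) (2,3) (3,3) [ray(0,1) blocked at (0,4); ray(1,0) blocked at (3,3)]
B attacks (3,0): no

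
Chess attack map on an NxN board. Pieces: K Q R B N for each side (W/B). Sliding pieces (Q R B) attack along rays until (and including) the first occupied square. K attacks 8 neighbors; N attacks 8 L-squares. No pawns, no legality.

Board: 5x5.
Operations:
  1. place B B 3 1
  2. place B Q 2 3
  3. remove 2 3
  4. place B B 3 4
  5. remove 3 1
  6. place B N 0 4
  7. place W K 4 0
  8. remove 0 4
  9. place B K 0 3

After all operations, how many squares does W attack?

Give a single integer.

Answer: 3

Derivation:
Op 1: place BB@(3,1)
Op 2: place BQ@(2,3)
Op 3: remove (2,3)
Op 4: place BB@(3,4)
Op 5: remove (3,1)
Op 6: place BN@(0,4)
Op 7: place WK@(4,0)
Op 8: remove (0,4)
Op 9: place BK@(0,3)
Per-piece attacks for W:
  WK@(4,0): attacks (4,1) (3,0) (3,1)
Union (3 distinct): (3,0) (3,1) (4,1)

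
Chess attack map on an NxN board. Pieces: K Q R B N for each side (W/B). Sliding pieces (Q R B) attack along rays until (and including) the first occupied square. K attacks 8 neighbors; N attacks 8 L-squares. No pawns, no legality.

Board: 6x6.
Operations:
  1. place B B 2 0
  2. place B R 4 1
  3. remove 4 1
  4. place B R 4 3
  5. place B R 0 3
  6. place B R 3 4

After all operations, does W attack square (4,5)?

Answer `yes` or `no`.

Op 1: place BB@(2,0)
Op 2: place BR@(4,1)
Op 3: remove (4,1)
Op 4: place BR@(4,3)
Op 5: place BR@(0,3)
Op 6: place BR@(3,4)
Per-piece attacks for W:
W attacks (4,5): no

Answer: no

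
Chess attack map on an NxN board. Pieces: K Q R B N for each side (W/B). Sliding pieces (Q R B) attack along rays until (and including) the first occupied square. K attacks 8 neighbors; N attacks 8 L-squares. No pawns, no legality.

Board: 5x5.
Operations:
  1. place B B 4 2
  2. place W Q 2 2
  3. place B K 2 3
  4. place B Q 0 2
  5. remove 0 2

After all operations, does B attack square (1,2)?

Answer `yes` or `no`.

Op 1: place BB@(4,2)
Op 2: place WQ@(2,2)
Op 3: place BK@(2,3)
Op 4: place BQ@(0,2)
Op 5: remove (0,2)
Per-piece attacks for B:
  BK@(2,3): attacks (2,4) (2,2) (3,3) (1,3) (3,4) (3,2) (1,4) (1,2)
  BB@(4,2): attacks (3,3) (2,4) (3,1) (2,0)
B attacks (1,2): yes

Answer: yes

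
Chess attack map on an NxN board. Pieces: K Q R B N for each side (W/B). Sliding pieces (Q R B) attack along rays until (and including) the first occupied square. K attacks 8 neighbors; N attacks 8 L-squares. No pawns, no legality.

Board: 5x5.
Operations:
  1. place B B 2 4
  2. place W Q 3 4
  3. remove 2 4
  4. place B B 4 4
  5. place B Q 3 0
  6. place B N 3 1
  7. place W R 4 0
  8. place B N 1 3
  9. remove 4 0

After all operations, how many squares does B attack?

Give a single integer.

Op 1: place BB@(2,4)
Op 2: place WQ@(3,4)
Op 3: remove (2,4)
Op 4: place BB@(4,4)
Op 5: place BQ@(3,0)
Op 6: place BN@(3,1)
Op 7: place WR@(4,0)
Op 8: place BN@(1,3)
Op 9: remove (4,0)
Per-piece attacks for B:
  BN@(1,3): attacks (3,4) (2,1) (3,2) (0,1)
  BQ@(3,0): attacks (3,1) (4,0) (2,0) (1,0) (0,0) (4,1) (2,1) (1,2) (0,3) [ray(0,1) blocked at (3,1)]
  BN@(3,1): attacks (4,3) (2,3) (1,2) (1,0)
  BB@(4,4): attacks (3,3) (2,2) (1,1) (0,0)
Union (17 distinct): (0,0) (0,1) (0,3) (1,0) (1,1) (1,2) (2,0) (2,1) (2,2) (2,3) (3,1) (3,2) (3,3) (3,4) (4,0) (4,1) (4,3)

Answer: 17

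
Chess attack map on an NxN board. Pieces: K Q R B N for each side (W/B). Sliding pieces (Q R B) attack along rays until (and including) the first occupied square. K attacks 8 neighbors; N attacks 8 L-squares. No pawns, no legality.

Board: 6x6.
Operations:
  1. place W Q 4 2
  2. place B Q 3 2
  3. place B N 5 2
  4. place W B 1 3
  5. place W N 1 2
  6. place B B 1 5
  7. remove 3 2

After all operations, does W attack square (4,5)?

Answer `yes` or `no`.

Op 1: place WQ@(4,2)
Op 2: place BQ@(3,2)
Op 3: place BN@(5,2)
Op 4: place WB@(1,3)
Op 5: place WN@(1,2)
Op 6: place BB@(1,5)
Op 7: remove (3,2)
Per-piece attacks for W:
  WN@(1,2): attacks (2,4) (3,3) (0,4) (2,0) (3,1) (0,0)
  WB@(1,3): attacks (2,4) (3,5) (2,2) (3,1) (4,0) (0,4) (0,2)
  WQ@(4,2): attacks (4,3) (4,4) (4,5) (4,1) (4,0) (5,2) (3,2) (2,2) (1,2) (5,3) (5,1) (3,3) (2,4) (1,5) (3,1) (2,0) [ray(1,0) blocked at (5,2); ray(-1,0) blocked at (1,2); ray(-1,1) blocked at (1,5)]
W attacks (4,5): yes

Answer: yes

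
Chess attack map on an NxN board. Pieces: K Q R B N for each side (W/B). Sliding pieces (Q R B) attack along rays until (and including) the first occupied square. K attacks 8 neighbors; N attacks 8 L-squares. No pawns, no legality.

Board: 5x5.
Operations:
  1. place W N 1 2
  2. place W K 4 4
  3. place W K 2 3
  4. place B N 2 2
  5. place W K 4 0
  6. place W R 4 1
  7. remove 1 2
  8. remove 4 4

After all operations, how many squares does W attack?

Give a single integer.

Answer: 18

Derivation:
Op 1: place WN@(1,2)
Op 2: place WK@(4,4)
Op 3: place WK@(2,3)
Op 4: place BN@(2,2)
Op 5: place WK@(4,0)
Op 6: place WR@(4,1)
Op 7: remove (1,2)
Op 8: remove (4,4)
Per-piece attacks for W:
  WK@(2,3): attacks (2,4) (2,2) (3,3) (1,3) (3,4) (3,2) (1,4) (1,2)
  WK@(4,0): attacks (4,1) (3,0) (3,1)
  WR@(4,1): attacks (4,2) (4,3) (4,4) (4,0) (3,1) (2,1) (1,1) (0,1) [ray(0,-1) blocked at (4,0)]
Union (18 distinct): (0,1) (1,1) (1,2) (1,3) (1,4) (2,1) (2,2) (2,4) (3,0) (3,1) (3,2) (3,3) (3,4) (4,0) (4,1) (4,2) (4,3) (4,4)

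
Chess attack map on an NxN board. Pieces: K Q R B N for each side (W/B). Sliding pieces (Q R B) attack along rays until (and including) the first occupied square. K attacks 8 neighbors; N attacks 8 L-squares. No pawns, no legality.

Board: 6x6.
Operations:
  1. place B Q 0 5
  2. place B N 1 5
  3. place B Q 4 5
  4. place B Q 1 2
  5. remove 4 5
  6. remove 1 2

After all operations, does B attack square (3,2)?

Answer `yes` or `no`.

Answer: yes

Derivation:
Op 1: place BQ@(0,5)
Op 2: place BN@(1,5)
Op 3: place BQ@(4,5)
Op 4: place BQ@(1,2)
Op 5: remove (4,5)
Op 6: remove (1,2)
Per-piece attacks for B:
  BQ@(0,5): attacks (0,4) (0,3) (0,2) (0,1) (0,0) (1,5) (1,4) (2,3) (3,2) (4,1) (5,0) [ray(1,0) blocked at (1,5)]
  BN@(1,5): attacks (2,3) (3,4) (0,3)
B attacks (3,2): yes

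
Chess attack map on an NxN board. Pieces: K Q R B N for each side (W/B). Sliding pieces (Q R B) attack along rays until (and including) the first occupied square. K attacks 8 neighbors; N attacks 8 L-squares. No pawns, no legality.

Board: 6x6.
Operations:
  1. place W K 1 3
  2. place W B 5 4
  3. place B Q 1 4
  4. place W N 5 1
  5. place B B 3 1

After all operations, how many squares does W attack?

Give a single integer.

Op 1: place WK@(1,3)
Op 2: place WB@(5,4)
Op 3: place BQ@(1,4)
Op 4: place WN@(5,1)
Op 5: place BB@(3,1)
Per-piece attacks for W:
  WK@(1,3): attacks (1,4) (1,2) (2,3) (0,3) (2,4) (2,2) (0,4) (0,2)
  WN@(5,1): attacks (4,3) (3,2) (3,0)
  WB@(5,4): attacks (4,5) (4,3) (3,2) (2,1) (1,0)
Union (14 distinct): (0,2) (0,3) (0,4) (1,0) (1,2) (1,4) (2,1) (2,2) (2,3) (2,4) (3,0) (3,2) (4,3) (4,5)

Answer: 14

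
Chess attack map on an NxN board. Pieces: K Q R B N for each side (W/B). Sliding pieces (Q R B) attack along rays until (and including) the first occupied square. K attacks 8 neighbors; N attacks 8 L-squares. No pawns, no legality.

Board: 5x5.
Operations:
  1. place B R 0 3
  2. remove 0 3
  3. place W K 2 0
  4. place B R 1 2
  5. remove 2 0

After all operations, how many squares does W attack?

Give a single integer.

Answer: 0

Derivation:
Op 1: place BR@(0,3)
Op 2: remove (0,3)
Op 3: place WK@(2,0)
Op 4: place BR@(1,2)
Op 5: remove (2,0)
Per-piece attacks for W:
Union (0 distinct): (none)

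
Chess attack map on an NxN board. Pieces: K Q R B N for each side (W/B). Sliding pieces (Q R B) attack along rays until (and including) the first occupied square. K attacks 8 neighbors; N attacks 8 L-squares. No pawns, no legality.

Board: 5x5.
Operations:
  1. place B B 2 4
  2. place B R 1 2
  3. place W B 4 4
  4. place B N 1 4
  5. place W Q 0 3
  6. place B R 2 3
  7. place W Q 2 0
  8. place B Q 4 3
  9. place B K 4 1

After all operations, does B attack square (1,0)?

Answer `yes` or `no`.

Answer: yes

Derivation:
Op 1: place BB@(2,4)
Op 2: place BR@(1,2)
Op 3: place WB@(4,4)
Op 4: place BN@(1,4)
Op 5: place WQ@(0,3)
Op 6: place BR@(2,3)
Op 7: place WQ@(2,0)
Op 8: place BQ@(4,3)
Op 9: place BK@(4,1)
Per-piece attacks for B:
  BR@(1,2): attacks (1,3) (1,4) (1,1) (1,0) (2,2) (3,2) (4,2) (0,2) [ray(0,1) blocked at (1,4)]
  BN@(1,4): attacks (2,2) (3,3) (0,2)
  BR@(2,3): attacks (2,4) (2,2) (2,1) (2,0) (3,3) (4,3) (1,3) (0,3) [ray(0,1) blocked at (2,4); ray(0,-1) blocked at (2,0); ray(1,0) blocked at (4,3); ray(-1,0) blocked at (0,3)]
  BB@(2,4): attacks (3,3) (4,2) (1,3) (0,2)
  BK@(4,1): attacks (4,2) (4,0) (3,1) (3,2) (3,0)
  BQ@(4,3): attacks (4,4) (4,2) (4,1) (3,3) (2,3) (3,4) (3,2) (2,1) (1,0) [ray(0,1) blocked at (4,4); ray(0,-1) blocked at (4,1); ray(-1,0) blocked at (2,3)]
B attacks (1,0): yes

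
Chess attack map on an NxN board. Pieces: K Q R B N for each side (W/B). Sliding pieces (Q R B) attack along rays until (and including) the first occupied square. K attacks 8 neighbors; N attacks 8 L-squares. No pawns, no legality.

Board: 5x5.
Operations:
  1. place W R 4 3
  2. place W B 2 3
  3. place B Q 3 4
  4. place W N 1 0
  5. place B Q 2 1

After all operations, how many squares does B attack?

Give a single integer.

Answer: 18

Derivation:
Op 1: place WR@(4,3)
Op 2: place WB@(2,3)
Op 3: place BQ@(3,4)
Op 4: place WN@(1,0)
Op 5: place BQ@(2,1)
Per-piece attacks for B:
  BQ@(2,1): attacks (2,2) (2,3) (2,0) (3,1) (4,1) (1,1) (0,1) (3,2) (4,3) (3,0) (1,2) (0,3) (1,0) [ray(0,1) blocked at (2,3); ray(1,1) blocked at (4,3); ray(-1,-1) blocked at (1,0)]
  BQ@(3,4): attacks (3,3) (3,2) (3,1) (3,0) (4,4) (2,4) (1,4) (0,4) (4,3) (2,3) [ray(1,-1) blocked at (4,3); ray(-1,-1) blocked at (2,3)]
Union (18 distinct): (0,1) (0,3) (0,4) (1,0) (1,1) (1,2) (1,4) (2,0) (2,2) (2,3) (2,4) (3,0) (3,1) (3,2) (3,3) (4,1) (4,3) (4,4)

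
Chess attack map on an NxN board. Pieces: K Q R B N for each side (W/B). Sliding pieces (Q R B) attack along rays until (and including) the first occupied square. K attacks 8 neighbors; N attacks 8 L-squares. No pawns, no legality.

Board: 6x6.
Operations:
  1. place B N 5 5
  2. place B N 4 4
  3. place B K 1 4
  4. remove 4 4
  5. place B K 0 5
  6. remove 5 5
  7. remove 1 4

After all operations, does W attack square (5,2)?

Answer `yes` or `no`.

Op 1: place BN@(5,5)
Op 2: place BN@(4,4)
Op 3: place BK@(1,4)
Op 4: remove (4,4)
Op 5: place BK@(0,5)
Op 6: remove (5,5)
Op 7: remove (1,4)
Per-piece attacks for W:
W attacks (5,2): no

Answer: no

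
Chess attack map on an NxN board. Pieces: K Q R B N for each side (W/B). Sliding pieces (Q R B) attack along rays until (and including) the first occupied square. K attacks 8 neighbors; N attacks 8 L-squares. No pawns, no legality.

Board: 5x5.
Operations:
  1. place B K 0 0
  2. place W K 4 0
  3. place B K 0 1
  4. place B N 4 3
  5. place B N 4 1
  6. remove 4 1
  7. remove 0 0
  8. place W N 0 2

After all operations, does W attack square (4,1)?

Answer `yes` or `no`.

Answer: yes

Derivation:
Op 1: place BK@(0,0)
Op 2: place WK@(4,0)
Op 3: place BK@(0,1)
Op 4: place BN@(4,3)
Op 5: place BN@(4,1)
Op 6: remove (4,1)
Op 7: remove (0,0)
Op 8: place WN@(0,2)
Per-piece attacks for W:
  WN@(0,2): attacks (1,4) (2,3) (1,0) (2,1)
  WK@(4,0): attacks (4,1) (3,0) (3,1)
W attacks (4,1): yes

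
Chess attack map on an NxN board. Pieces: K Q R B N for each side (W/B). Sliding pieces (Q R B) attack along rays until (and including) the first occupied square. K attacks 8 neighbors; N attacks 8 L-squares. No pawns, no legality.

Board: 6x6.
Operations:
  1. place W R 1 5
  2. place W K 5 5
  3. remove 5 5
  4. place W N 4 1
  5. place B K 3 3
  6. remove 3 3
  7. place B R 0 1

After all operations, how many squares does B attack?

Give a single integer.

Op 1: place WR@(1,5)
Op 2: place WK@(5,5)
Op 3: remove (5,5)
Op 4: place WN@(4,1)
Op 5: place BK@(3,3)
Op 6: remove (3,3)
Op 7: place BR@(0,1)
Per-piece attacks for B:
  BR@(0,1): attacks (0,2) (0,3) (0,4) (0,5) (0,0) (1,1) (2,1) (3,1) (4,1) [ray(1,0) blocked at (4,1)]
Union (9 distinct): (0,0) (0,2) (0,3) (0,4) (0,5) (1,1) (2,1) (3,1) (4,1)

Answer: 9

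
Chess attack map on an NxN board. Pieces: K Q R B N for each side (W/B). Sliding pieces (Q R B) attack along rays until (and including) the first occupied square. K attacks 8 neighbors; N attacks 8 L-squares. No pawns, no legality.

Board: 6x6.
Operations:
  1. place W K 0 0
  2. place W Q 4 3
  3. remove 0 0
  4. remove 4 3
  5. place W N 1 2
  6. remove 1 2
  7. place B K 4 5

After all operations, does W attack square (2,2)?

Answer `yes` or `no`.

Answer: no

Derivation:
Op 1: place WK@(0,0)
Op 2: place WQ@(4,3)
Op 3: remove (0,0)
Op 4: remove (4,3)
Op 5: place WN@(1,2)
Op 6: remove (1,2)
Op 7: place BK@(4,5)
Per-piece attacks for W:
W attacks (2,2): no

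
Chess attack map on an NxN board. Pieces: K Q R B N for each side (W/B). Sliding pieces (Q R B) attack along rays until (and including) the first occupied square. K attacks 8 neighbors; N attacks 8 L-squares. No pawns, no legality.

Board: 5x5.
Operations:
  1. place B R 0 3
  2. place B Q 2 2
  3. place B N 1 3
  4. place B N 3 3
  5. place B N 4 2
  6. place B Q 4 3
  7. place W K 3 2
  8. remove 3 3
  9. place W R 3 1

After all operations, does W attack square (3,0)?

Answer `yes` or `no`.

Answer: yes

Derivation:
Op 1: place BR@(0,3)
Op 2: place BQ@(2,2)
Op 3: place BN@(1,3)
Op 4: place BN@(3,3)
Op 5: place BN@(4,2)
Op 6: place BQ@(4,3)
Op 7: place WK@(3,2)
Op 8: remove (3,3)
Op 9: place WR@(3,1)
Per-piece attacks for W:
  WR@(3,1): attacks (3,2) (3,0) (4,1) (2,1) (1,1) (0,1) [ray(0,1) blocked at (3,2)]
  WK@(3,2): attacks (3,3) (3,1) (4,2) (2,2) (4,3) (4,1) (2,3) (2,1)
W attacks (3,0): yes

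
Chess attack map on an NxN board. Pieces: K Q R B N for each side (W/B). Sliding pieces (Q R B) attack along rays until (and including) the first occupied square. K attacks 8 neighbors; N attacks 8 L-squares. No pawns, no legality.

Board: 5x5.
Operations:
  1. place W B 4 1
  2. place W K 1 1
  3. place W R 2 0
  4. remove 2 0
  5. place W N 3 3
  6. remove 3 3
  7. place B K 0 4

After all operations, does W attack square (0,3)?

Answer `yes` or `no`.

Answer: no

Derivation:
Op 1: place WB@(4,1)
Op 2: place WK@(1,1)
Op 3: place WR@(2,0)
Op 4: remove (2,0)
Op 5: place WN@(3,3)
Op 6: remove (3,3)
Op 7: place BK@(0,4)
Per-piece attacks for W:
  WK@(1,1): attacks (1,2) (1,0) (2,1) (0,1) (2,2) (2,0) (0,2) (0,0)
  WB@(4,1): attacks (3,2) (2,3) (1,4) (3,0)
W attacks (0,3): no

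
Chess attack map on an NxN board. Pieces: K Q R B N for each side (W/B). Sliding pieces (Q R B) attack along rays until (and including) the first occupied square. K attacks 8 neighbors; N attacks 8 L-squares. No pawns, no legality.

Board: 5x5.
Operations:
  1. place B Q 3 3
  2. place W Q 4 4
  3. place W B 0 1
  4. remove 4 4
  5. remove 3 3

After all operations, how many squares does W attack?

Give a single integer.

Answer: 4

Derivation:
Op 1: place BQ@(3,3)
Op 2: place WQ@(4,4)
Op 3: place WB@(0,1)
Op 4: remove (4,4)
Op 5: remove (3,3)
Per-piece attacks for W:
  WB@(0,1): attacks (1,2) (2,3) (3,4) (1,0)
Union (4 distinct): (1,0) (1,2) (2,3) (3,4)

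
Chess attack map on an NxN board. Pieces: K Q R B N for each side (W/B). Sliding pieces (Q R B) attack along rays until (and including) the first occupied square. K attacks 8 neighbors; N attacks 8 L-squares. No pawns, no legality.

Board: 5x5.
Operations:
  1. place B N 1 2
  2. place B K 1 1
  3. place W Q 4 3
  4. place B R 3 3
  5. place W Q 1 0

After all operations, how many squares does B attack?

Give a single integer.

Answer: 19

Derivation:
Op 1: place BN@(1,2)
Op 2: place BK@(1,1)
Op 3: place WQ@(4,3)
Op 4: place BR@(3,3)
Op 5: place WQ@(1,0)
Per-piece attacks for B:
  BK@(1,1): attacks (1,2) (1,0) (2,1) (0,1) (2,2) (2,0) (0,2) (0,0)
  BN@(1,2): attacks (2,4) (3,3) (0,4) (2,0) (3,1) (0,0)
  BR@(3,3): attacks (3,4) (3,2) (3,1) (3,0) (4,3) (2,3) (1,3) (0,3) [ray(1,0) blocked at (4,3)]
Union (19 distinct): (0,0) (0,1) (0,2) (0,3) (0,4) (1,0) (1,2) (1,3) (2,0) (2,1) (2,2) (2,3) (2,4) (3,0) (3,1) (3,2) (3,3) (3,4) (4,3)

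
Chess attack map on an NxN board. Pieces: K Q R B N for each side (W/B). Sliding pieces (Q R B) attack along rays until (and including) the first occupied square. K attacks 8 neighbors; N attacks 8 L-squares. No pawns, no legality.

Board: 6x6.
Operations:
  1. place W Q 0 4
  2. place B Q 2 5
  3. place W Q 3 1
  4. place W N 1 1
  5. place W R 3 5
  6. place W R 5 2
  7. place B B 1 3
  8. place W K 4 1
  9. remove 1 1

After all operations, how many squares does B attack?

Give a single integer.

Op 1: place WQ@(0,4)
Op 2: place BQ@(2,5)
Op 3: place WQ@(3,1)
Op 4: place WN@(1,1)
Op 5: place WR@(3,5)
Op 6: place WR@(5,2)
Op 7: place BB@(1,3)
Op 8: place WK@(4,1)
Op 9: remove (1,1)
Per-piece attacks for B:
  BB@(1,3): attacks (2,4) (3,5) (2,2) (3,1) (0,4) (0,2) [ray(1,1) blocked at (3,5); ray(1,-1) blocked at (3,1); ray(-1,1) blocked at (0,4)]
  BQ@(2,5): attacks (2,4) (2,3) (2,2) (2,1) (2,0) (3,5) (1,5) (0,5) (3,4) (4,3) (5,2) (1,4) (0,3) [ray(1,0) blocked at (3,5); ray(1,-1) blocked at (5,2)]
Union (16 distinct): (0,2) (0,3) (0,4) (0,5) (1,4) (1,5) (2,0) (2,1) (2,2) (2,3) (2,4) (3,1) (3,4) (3,5) (4,3) (5,2)

Answer: 16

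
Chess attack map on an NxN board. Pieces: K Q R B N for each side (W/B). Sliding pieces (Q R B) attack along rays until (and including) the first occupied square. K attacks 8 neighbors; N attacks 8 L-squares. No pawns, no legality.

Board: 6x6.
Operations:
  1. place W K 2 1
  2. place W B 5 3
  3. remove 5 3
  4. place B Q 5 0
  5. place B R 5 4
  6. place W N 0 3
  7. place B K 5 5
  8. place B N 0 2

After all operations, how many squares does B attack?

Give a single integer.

Op 1: place WK@(2,1)
Op 2: place WB@(5,3)
Op 3: remove (5,3)
Op 4: place BQ@(5,0)
Op 5: place BR@(5,4)
Op 6: place WN@(0,3)
Op 7: place BK@(5,5)
Op 8: place BN@(0,2)
Per-piece attacks for B:
  BN@(0,2): attacks (1,4) (2,3) (1,0) (2,1)
  BQ@(5,0): attacks (5,1) (5,2) (5,3) (5,4) (4,0) (3,0) (2,0) (1,0) (0,0) (4,1) (3,2) (2,3) (1,4) (0,5) [ray(0,1) blocked at (5,4)]
  BR@(5,4): attacks (5,5) (5,3) (5,2) (5,1) (5,0) (4,4) (3,4) (2,4) (1,4) (0,4) [ray(0,1) blocked at (5,5); ray(0,-1) blocked at (5,0)]
  BK@(5,5): attacks (5,4) (4,5) (4,4)
Union (22 distinct): (0,0) (0,4) (0,5) (1,0) (1,4) (2,0) (2,1) (2,3) (2,4) (3,0) (3,2) (3,4) (4,0) (4,1) (4,4) (4,5) (5,0) (5,1) (5,2) (5,3) (5,4) (5,5)

Answer: 22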